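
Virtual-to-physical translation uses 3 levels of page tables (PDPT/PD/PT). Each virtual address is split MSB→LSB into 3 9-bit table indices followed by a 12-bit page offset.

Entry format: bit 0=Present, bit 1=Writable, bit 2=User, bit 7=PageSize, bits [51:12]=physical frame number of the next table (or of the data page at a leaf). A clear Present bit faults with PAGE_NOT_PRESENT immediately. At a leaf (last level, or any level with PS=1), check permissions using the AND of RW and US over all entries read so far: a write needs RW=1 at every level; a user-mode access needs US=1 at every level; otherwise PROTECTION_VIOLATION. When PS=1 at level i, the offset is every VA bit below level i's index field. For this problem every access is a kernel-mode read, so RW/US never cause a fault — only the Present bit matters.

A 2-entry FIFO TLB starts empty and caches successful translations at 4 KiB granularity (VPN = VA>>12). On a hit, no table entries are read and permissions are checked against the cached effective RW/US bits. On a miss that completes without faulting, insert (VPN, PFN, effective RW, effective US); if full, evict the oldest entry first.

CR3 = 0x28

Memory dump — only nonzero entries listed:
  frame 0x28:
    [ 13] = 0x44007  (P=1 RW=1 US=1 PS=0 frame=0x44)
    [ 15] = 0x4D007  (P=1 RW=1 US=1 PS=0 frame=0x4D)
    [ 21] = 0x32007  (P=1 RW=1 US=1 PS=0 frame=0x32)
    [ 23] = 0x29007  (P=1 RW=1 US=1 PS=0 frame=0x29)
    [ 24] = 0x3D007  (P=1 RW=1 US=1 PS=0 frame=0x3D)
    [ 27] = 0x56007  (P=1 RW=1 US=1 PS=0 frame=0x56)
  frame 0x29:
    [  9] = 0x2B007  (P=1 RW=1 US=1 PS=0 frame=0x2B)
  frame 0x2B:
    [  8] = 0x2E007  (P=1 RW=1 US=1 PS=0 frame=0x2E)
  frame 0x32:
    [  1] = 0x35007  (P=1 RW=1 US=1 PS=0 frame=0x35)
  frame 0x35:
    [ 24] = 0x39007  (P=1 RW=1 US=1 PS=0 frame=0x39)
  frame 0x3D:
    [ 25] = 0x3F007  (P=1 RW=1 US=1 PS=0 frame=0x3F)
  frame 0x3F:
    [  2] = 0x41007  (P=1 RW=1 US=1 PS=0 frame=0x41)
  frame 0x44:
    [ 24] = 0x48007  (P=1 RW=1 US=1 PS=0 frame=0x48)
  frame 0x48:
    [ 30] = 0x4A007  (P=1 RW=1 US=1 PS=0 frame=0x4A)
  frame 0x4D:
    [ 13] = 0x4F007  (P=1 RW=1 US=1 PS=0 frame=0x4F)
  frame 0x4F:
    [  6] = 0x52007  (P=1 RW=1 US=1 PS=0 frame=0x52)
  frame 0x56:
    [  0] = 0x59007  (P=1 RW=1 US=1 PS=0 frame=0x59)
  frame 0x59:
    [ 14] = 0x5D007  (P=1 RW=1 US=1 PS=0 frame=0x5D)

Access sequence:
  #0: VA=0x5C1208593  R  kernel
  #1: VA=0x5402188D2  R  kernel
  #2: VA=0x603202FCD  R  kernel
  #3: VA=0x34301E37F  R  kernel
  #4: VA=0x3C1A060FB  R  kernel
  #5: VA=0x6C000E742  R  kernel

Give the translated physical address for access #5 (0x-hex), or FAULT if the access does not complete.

Trace:
#0 VA=0x5C1208593 (r,kernel):
  L0: frame=0x28 idx=23 entry=0x29007 [P=1 RW=1 US=1 PS=0]
  L1: frame=0x29 idx=9 entry=0x2B007 [P=1 RW=1 US=1 PS=0]
  L2: frame=0x2B idx=8 entry=0x2E007 [P=1 RW=1 US=1 PS=0]
  → PA=0x2E593  (3 entries read)
#1 VA=0x5402188D2 (r,kernel):
  L0: frame=0x28 idx=21 entry=0x32007 [P=1 RW=1 US=1 PS=0]
  L1: frame=0x32 idx=1 entry=0x35007 [P=1 RW=1 US=1 PS=0]
  L2: frame=0x35 idx=24 entry=0x39007 [P=1 RW=1 US=1 PS=0]
  → PA=0x398D2  (3 entries read)
#2 VA=0x603202FCD (r,kernel):
  L0: frame=0x28 idx=24 entry=0x3D007 [P=1 RW=1 US=1 PS=0]
  L1: frame=0x3D idx=25 entry=0x3F007 [P=1 RW=1 US=1 PS=0]
  L2: frame=0x3F idx=2 entry=0x41007 [P=1 RW=1 US=1 PS=0]
  → PA=0x41FCD  (3 entries read)
#3 VA=0x34301E37F (r,kernel):
  L0: frame=0x28 idx=13 entry=0x44007 [P=1 RW=1 US=1 PS=0]
  L1: frame=0x44 idx=24 entry=0x48007 [P=1 RW=1 US=1 PS=0]
  L2: frame=0x48 idx=30 entry=0x4A007 [P=1 RW=1 US=1 PS=0]
  → PA=0x4A37F  (3 entries read)
#4 VA=0x3C1A060FB (r,kernel):
  L0: frame=0x28 idx=15 entry=0x4D007 [P=1 RW=1 US=1 PS=0]
  L1: frame=0x4D idx=13 entry=0x4F007 [P=1 RW=1 US=1 PS=0]
  L2: frame=0x4F idx=6 entry=0x52007 [P=1 RW=1 US=1 PS=0]
  → PA=0x520FB  (3 entries read)
#5 VA=0x6C000E742 (r,kernel):
  L0: frame=0x28 idx=27 entry=0x56007 [P=1 RW=1 US=1 PS=0]
  L1: frame=0x56 idx=0 entry=0x59007 [P=1 RW=1 US=1 PS=0]
  L2: frame=0x59 idx=14 entry=0x5D007 [P=1 RW=1 US=1 PS=0]
  → PA=0x5D742  (3 entries read)

Access #5 PA: 0x5D742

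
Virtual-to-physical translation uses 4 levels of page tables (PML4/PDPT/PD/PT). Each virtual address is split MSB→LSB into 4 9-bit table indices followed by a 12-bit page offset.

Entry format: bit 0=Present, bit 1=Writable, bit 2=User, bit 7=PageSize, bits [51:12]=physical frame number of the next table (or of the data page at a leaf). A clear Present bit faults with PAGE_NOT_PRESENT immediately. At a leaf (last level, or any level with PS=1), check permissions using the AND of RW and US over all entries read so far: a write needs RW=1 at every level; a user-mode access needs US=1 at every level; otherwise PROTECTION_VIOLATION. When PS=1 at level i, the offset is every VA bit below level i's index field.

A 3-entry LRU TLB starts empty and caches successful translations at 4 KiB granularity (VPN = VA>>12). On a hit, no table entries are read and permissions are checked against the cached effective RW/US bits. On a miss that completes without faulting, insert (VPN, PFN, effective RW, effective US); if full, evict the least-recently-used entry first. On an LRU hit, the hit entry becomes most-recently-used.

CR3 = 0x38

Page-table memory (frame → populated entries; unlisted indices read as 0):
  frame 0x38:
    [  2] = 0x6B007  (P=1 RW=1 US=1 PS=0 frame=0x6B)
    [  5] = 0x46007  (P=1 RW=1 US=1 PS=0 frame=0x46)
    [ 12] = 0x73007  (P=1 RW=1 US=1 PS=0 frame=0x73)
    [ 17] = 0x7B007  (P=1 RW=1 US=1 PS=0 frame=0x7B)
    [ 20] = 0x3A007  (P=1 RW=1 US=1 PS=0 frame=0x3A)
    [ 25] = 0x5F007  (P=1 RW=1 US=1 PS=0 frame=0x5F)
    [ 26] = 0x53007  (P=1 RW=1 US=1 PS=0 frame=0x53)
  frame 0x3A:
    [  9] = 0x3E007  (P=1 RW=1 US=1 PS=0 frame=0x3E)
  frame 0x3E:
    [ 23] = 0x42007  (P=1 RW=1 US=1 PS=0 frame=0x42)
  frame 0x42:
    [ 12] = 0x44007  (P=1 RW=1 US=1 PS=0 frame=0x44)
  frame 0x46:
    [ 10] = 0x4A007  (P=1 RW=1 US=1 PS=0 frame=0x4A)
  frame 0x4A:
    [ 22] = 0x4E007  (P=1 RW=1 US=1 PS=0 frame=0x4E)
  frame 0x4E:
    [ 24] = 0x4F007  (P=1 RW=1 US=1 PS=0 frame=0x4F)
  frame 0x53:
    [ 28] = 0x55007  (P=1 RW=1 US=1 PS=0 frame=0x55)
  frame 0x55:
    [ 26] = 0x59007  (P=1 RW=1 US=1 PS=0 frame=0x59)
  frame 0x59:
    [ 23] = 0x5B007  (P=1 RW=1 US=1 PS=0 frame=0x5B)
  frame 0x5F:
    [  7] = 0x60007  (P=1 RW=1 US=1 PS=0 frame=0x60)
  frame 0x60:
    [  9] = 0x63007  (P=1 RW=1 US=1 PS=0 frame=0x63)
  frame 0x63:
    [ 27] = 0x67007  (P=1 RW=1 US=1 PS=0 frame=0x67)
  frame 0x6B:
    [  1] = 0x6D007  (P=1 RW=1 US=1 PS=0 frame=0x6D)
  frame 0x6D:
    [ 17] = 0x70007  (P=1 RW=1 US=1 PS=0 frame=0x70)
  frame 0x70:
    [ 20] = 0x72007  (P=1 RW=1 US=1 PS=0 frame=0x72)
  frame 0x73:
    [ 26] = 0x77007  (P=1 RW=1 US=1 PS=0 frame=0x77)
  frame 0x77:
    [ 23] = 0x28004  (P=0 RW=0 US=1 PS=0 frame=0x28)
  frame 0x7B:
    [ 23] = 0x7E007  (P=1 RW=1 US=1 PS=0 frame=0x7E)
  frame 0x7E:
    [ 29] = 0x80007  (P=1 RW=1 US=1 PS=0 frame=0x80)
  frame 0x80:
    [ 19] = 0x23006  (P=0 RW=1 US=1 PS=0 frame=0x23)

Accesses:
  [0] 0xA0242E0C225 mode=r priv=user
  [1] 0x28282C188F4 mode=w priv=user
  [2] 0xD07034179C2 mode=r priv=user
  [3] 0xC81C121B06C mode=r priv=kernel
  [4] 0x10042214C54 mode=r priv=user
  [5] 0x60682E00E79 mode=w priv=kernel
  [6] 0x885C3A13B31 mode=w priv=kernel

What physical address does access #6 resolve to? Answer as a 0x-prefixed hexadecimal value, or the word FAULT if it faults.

Trace:
#0 VA=0xA0242E0C225 (r,user):
  lvl0: tbl 0x38, slot 20 ⇒ 0x3A007 (P1/RW1/US1/PS0)
  lvl1: tbl 0x3A, slot 9 ⇒ 0x3E007 (P1/RW1/US1/PS0)
  lvl2: tbl 0x3E, slot 23 ⇒ 0x42007 (P1/RW1/US1/PS0)
  lvl3: tbl 0x42, slot 12 ⇒ 0x44007 (P1/RW1/US1/PS0)
  ⇒ phys 0x44225  [4 reads]
#1 VA=0x28282C188F4 (w,user):
  lvl0: tbl 0x38, slot 5 ⇒ 0x46007 (P1/RW1/US1/PS0)
  lvl1: tbl 0x46, slot 10 ⇒ 0x4A007 (P1/RW1/US1/PS0)
  lvl2: tbl 0x4A, slot 22 ⇒ 0x4E007 (P1/RW1/US1/PS0)
  lvl3: tbl 0x4E, slot 24 ⇒ 0x4F007 (P1/RW1/US1/PS0)
  ⇒ phys 0x4F8F4  [4 reads]
#2 VA=0xD07034179C2 (r,user):
  lvl0: tbl 0x38, slot 26 ⇒ 0x53007 (P1/RW1/US1/PS0)
  lvl1: tbl 0x53, slot 28 ⇒ 0x55007 (P1/RW1/US1/PS0)
  lvl2: tbl 0x55, slot 26 ⇒ 0x59007 (P1/RW1/US1/PS0)
  lvl3: tbl 0x59, slot 23 ⇒ 0x5B007 (P1/RW1/US1/PS0)
  ⇒ phys 0x5B9C2  [4 reads]
#3 VA=0xC81C121B06C (r,kernel):
  lvl0: tbl 0x38, slot 25 ⇒ 0x5F007 (P1/RW1/US1/PS0)
  lvl1: tbl 0x5F, slot 7 ⇒ 0x60007 (P1/RW1/US1/PS0)
  lvl2: tbl 0x60, slot 9 ⇒ 0x63007 (P1/RW1/US1/PS0)
  lvl3: tbl 0x63, slot 27 ⇒ 0x67007 (P1/RW1/US1/PS0)
  ⇒ phys 0x6706C  [4 reads]
#4 VA=0x10042214C54 (r,user):
  lvl0: tbl 0x38, slot 2 ⇒ 0x6B007 (P1/RW1/US1/PS0)
  lvl1: tbl 0x6B, slot 1 ⇒ 0x6D007 (P1/RW1/US1/PS0)
  lvl2: tbl 0x6D, slot 17 ⇒ 0x70007 (P1/RW1/US1/PS0)
  lvl3: tbl 0x70, slot 20 ⇒ 0x72007 (P1/RW1/US1/PS0)
  ⇒ phys 0x72C54  [4 reads]
#5 VA=0x60682E00E79 (w,kernel):
  lvl0: tbl 0x38, slot 12 ⇒ 0x73007 (P1/RW1/US1/PS0)
  lvl1: tbl 0x73, slot 26 ⇒ 0x77007 (P1/RW1/US1/PS0)
  lvl2: tbl 0x77, slot 23 ⇒ 0x28004 (P0/RW0/US1/PS0)
  ⇒ fault: PAGE_NOT_PRESENT  — 3 lookups
#6 VA=0x885C3A13B31 (w,kernel):
  lvl0: tbl 0x38, slot 17 ⇒ 0x7B007 (P1/RW1/US1/PS0)
  lvl1: tbl 0x7B, slot 23 ⇒ 0x7E007 (P1/RW1/US1/PS0)
  lvl2: tbl 0x7E, slot 29 ⇒ 0x80007 (P1/RW1/US1/PS0)
  lvl3: tbl 0x80, slot 19 ⇒ 0x23006 (P0/RW1/US1/PS0)
  ⇒ fault: PAGE_NOT_PRESENT  — 4 lookups

Access #6 PA: FAULT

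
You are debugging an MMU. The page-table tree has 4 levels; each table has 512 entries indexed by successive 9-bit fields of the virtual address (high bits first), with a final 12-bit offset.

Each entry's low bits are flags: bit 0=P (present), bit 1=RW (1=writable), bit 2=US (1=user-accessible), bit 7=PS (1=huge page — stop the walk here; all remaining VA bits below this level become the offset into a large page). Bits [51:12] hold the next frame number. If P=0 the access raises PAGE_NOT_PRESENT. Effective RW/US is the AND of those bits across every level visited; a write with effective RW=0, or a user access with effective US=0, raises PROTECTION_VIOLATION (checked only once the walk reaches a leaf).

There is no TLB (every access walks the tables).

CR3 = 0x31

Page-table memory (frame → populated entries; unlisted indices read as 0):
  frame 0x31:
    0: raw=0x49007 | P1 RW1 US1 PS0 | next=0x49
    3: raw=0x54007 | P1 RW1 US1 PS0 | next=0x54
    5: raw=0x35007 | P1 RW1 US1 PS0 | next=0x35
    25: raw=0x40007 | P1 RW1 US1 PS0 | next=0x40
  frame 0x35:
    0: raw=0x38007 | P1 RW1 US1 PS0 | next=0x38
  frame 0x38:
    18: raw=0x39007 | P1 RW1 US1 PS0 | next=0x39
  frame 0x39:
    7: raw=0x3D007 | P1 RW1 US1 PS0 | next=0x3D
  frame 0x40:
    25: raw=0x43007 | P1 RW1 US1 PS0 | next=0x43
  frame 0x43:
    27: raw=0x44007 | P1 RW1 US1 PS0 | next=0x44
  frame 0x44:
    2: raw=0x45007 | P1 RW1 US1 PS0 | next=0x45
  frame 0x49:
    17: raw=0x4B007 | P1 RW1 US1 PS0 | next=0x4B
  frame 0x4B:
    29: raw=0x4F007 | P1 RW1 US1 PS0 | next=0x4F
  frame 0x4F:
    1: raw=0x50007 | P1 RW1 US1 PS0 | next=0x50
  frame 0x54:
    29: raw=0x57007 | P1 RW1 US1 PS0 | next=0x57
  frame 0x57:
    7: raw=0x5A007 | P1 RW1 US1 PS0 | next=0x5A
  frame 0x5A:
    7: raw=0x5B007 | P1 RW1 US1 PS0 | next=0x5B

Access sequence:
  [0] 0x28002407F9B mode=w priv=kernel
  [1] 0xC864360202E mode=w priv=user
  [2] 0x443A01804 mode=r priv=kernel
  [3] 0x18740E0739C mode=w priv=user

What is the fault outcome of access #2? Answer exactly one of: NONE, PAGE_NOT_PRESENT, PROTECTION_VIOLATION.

Trace:
#0 VA=0x28002407F9B (w,kernel):
  lvl0: tbl 0x31, slot 5 ⇒ 0x35007 (P1/RW1/US1/PS0)
  lvl1: tbl 0x35, slot 0 ⇒ 0x38007 (P1/RW1/US1/PS0)
  lvl2: tbl 0x38, slot 18 ⇒ 0x39007 (P1/RW1/US1/PS0)
  lvl3: tbl 0x39, slot 7 ⇒ 0x3D007 (P1/RW1/US1/PS0)
  → PA=0x3DF9B  (4 entries read)
#1 VA=0xC864360202E (w,user):
  lvl0: tbl 0x31, slot 25 ⇒ 0x40007 (P1/RW1/US1/PS0)
  lvl1: tbl 0x40, slot 25 ⇒ 0x43007 (P1/RW1/US1/PS0)
  lvl2: tbl 0x43, slot 27 ⇒ 0x44007 (P1/RW1/US1/PS0)
  lvl3: tbl 0x44, slot 2 ⇒ 0x45007 (P1/RW1/US1/PS0)
  → PA=0x4502E  (4 entries read)
#2 VA=0x443A01804 (r,kernel):
  lvl0: tbl 0x31, slot 0 ⇒ 0x49007 (P1/RW1/US1/PS0)
  lvl1: tbl 0x49, slot 17 ⇒ 0x4B007 (P1/RW1/US1/PS0)
  lvl2: tbl 0x4B, slot 29 ⇒ 0x4F007 (P1/RW1/US1/PS0)
  lvl3: tbl 0x4F, slot 1 ⇒ 0x50007 (P1/RW1/US1/PS0)
  → PA=0x50804  (4 entries read)
#3 VA=0x18740E0739C (w,user):
  lvl0: tbl 0x31, slot 3 ⇒ 0x54007 (P1/RW1/US1/PS0)
  lvl1: tbl 0x54, slot 29 ⇒ 0x57007 (P1/RW1/US1/PS0)
  lvl2: tbl 0x57, slot 7 ⇒ 0x5A007 (P1/RW1/US1/PS0)
  lvl3: tbl 0x5A, slot 7 ⇒ 0x5B007 (P1/RW1/US1/PS0)
  → PA=0x5B39C  (4 entries read)

Access #2 fault: NONE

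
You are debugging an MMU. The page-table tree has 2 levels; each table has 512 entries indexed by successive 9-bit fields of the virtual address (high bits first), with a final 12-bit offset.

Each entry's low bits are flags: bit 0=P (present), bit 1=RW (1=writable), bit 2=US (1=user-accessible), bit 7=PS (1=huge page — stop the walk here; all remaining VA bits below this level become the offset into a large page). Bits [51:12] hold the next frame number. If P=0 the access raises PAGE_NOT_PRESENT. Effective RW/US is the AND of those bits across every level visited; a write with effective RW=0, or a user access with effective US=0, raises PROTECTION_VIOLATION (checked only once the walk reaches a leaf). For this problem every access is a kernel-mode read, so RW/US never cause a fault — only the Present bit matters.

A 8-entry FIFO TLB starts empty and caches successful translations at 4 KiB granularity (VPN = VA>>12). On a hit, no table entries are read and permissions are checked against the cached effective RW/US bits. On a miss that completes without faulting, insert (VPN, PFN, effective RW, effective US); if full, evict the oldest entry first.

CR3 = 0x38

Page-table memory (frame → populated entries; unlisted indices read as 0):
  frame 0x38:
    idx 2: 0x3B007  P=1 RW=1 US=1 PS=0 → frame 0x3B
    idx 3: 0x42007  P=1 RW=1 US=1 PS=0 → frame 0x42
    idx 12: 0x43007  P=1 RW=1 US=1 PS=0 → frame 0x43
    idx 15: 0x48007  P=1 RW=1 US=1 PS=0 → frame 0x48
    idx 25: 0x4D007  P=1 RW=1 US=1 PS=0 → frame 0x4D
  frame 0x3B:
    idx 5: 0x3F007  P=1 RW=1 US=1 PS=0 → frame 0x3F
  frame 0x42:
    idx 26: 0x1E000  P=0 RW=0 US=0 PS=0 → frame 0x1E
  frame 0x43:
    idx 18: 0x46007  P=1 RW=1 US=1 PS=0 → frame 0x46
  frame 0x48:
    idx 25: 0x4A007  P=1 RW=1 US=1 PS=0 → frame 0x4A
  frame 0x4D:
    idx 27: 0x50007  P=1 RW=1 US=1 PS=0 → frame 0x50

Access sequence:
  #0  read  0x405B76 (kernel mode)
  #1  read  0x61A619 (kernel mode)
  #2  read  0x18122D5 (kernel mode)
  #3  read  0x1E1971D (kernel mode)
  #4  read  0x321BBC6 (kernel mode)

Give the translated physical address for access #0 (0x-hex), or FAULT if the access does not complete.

Walk each access:
#0 VA=0x405B76 (r,kernel):
  L0 @0x38[2] → 0x3B007  P=1,RW=1,US=1,PS=0
  L1 @0x3B[5] → 0x3F007  P=1,RW=1,US=1,PS=0
  → PA=0x3FB76  (2 entries read)
#1 VA=0x61A619 (r,kernel):
  L0 @0x38[3] → 0x42007  P=1,RW=1,US=1,PS=0
  L1 @0x42[26] → 0x1E000  P=0,RW=0,US=0,PS=0
  → PAGE_NOT_PRESENT  (2 entries read)
#2 VA=0x18122D5 (r,kernel):
  L0 @0x38[12] → 0x43007  P=1,RW=1,US=1,PS=0
  L1 @0x43[18] → 0x46007  P=1,RW=1,US=1,PS=0
  → PA=0x462D5  (2 entries read)
#3 VA=0x1E1971D (r,kernel):
  L0 @0x38[15] → 0x48007  P=1,RW=1,US=1,PS=0
  L1 @0x48[25] → 0x4A007  P=1,RW=1,US=1,PS=0
  → PA=0x4A71D  (2 entries read)
#4 VA=0x321BBC6 (r,kernel):
  L0 @0x38[25] → 0x4D007  P=1,RW=1,US=1,PS=0
  L1 @0x4D[27] → 0x50007  P=1,RW=1,US=1,PS=0
  → PA=0x50BC6  (2 entries read)

Access #0 PA: 0x3FB76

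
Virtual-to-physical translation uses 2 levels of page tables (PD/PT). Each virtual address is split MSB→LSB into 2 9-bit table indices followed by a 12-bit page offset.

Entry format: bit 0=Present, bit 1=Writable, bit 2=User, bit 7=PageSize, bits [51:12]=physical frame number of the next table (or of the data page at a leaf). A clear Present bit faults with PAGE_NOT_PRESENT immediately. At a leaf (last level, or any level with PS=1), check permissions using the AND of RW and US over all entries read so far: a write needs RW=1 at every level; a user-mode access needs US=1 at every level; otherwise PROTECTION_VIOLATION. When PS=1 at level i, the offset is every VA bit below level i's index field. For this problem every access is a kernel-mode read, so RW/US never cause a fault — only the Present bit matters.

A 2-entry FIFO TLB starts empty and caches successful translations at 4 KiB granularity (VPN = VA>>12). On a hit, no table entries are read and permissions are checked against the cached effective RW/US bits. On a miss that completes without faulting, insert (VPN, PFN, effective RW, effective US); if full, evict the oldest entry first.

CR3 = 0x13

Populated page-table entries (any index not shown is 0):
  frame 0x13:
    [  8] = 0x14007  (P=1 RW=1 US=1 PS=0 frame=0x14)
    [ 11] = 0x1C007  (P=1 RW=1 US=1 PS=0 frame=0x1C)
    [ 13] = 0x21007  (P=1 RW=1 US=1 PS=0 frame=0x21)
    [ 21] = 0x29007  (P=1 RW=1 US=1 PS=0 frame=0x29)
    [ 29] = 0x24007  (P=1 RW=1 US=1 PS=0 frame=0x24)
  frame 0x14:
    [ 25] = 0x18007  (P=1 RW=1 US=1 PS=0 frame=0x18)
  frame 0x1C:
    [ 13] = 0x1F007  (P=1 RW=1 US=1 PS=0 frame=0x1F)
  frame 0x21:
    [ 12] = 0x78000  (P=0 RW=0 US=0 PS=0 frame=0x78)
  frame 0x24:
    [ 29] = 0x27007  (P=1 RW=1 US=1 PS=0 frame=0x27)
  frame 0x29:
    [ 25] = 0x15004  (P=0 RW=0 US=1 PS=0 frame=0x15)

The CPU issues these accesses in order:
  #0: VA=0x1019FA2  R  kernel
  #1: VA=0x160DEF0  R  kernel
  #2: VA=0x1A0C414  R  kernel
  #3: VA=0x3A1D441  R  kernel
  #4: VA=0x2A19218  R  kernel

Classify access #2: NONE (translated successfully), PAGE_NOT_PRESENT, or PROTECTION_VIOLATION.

Walk each access:
#0 VA=0x1019FA2 (r,kernel):
  L0: frame=0x13 idx=8 entry=0x14007 [P=1 RW=1 US=1 PS=0]
  L1: frame=0x14 idx=25 entry=0x18007 [P=1 RW=1 US=1 PS=0]
  ✓ 0x18FA2  — 2 lookups
#1 VA=0x160DEF0 (r,kernel):
  L0: frame=0x13 idx=11 entry=0x1C007 [P=1 RW=1 US=1 PS=0]
  L1: frame=0x1C idx=13 entry=0x1F007 [P=1 RW=1 US=1 PS=0]
  ✓ 0x1FEF0  — 2 lookups
#2 VA=0x1A0C414 (r,kernel):
  L0: frame=0x13 idx=13 entry=0x21007 [P=1 RW=1 US=1 PS=0]
  L1: frame=0x21 idx=12 entry=0x78000 [P=0 RW=0 US=0 PS=0]
  ✗ PAGE_NOT_PRESENT  [2 reads]
#3 VA=0x3A1D441 (r,kernel):
  L0: frame=0x13 idx=29 entry=0x24007 [P=1 RW=1 US=1 PS=0]
  L1: frame=0x24 idx=29 entry=0x27007 [P=1 RW=1 US=1 PS=0]
  ✓ 0x27441  — 2 lookups
#4 VA=0x2A19218 (r,kernel):
  L0: frame=0x13 idx=21 entry=0x29007 [P=1 RW=1 US=1 PS=0]
  L1: frame=0x29 idx=25 entry=0x15004 [P=0 RW=0 US=1 PS=0]
  ✗ PAGE_NOT_PRESENT  [2 reads]

Access #2 fault: PAGE_NOT_PRESENT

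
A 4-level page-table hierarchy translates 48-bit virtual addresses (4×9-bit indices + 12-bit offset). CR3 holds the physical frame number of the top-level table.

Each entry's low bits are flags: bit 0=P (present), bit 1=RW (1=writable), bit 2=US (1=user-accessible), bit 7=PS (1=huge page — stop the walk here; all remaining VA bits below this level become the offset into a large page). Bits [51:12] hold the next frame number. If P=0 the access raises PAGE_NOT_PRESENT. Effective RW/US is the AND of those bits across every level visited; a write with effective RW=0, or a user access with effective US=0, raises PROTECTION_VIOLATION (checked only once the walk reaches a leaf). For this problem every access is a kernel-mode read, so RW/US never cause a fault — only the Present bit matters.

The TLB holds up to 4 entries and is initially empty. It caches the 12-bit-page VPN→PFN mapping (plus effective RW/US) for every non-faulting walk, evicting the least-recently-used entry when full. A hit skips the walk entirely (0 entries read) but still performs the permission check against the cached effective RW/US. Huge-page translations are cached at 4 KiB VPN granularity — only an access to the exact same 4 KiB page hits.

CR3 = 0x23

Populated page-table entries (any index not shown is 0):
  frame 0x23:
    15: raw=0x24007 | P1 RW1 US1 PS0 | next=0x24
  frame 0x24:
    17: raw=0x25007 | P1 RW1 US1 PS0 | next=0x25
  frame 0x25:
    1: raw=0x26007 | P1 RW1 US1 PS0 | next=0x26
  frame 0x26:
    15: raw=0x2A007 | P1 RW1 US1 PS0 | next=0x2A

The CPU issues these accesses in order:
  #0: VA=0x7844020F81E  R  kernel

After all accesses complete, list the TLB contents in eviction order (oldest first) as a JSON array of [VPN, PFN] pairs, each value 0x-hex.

Walk each access:
#0 VA=0x7844020F81E (r,kernel):
  L0: frame=0x23 idx=15 entry=0x24007 [P=1 RW=1 US=1 PS=0]
  L1: frame=0x24 idx=17 entry=0x25007 [P=1 RW=1 US=1 PS=0]
  L2: frame=0x25 idx=1 entry=0x26007 [P=1 RW=1 US=1 PS=0]
  L3: frame=0x26 idx=15 entry=0x2A007 [P=1 RW=1 US=1 PS=0]
  ⇒ phys 0x2A81E  [4 reads]

TLB: [["0x7844020F", "0x2A"]]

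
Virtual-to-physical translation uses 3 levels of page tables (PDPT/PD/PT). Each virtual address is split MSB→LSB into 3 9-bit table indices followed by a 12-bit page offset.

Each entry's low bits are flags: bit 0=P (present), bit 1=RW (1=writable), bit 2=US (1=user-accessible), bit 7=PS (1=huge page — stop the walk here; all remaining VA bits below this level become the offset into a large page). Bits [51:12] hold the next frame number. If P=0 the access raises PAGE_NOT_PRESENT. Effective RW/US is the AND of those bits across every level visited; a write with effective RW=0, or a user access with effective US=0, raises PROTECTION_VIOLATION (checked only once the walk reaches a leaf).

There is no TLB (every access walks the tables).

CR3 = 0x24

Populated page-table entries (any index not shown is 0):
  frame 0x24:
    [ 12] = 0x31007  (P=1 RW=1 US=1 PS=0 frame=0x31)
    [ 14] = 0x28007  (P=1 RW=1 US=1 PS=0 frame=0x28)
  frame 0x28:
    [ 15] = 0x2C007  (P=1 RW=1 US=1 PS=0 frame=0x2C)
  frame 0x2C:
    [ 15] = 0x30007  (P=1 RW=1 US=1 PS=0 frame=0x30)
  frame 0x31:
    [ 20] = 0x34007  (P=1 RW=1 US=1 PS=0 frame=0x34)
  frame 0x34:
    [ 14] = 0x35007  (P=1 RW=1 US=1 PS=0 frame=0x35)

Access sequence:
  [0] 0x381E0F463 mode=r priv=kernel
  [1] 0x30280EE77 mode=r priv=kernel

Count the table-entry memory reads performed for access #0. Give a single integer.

Trace:
#0 VA=0x381E0F463 (r,kernel):
  [0] read 0x24 idx=14: raw=0x28007 flags P=1 W=1 U=1 S=0
  [1] read 0x28 idx=15: raw=0x2C007 flags P=1 W=1 U=1 S=0
  [2] read 0x2C idx=15: raw=0x30007 flags P=1 W=1 U=1 S=0
  → PA=0x30463  (3 entries read)
#1 VA=0x30280EE77 (r,kernel):
  [0] read 0x24 idx=12: raw=0x31007 flags P=1 W=1 U=1 S=0
  [1] read 0x31 idx=20: raw=0x34007 flags P=1 W=1 U=1 S=0
  [2] read 0x34 idx=14: raw=0x35007 flags P=1 W=1 U=1 S=0
  → PA=0x35E77  (3 entries read)

Entries read for #0: 3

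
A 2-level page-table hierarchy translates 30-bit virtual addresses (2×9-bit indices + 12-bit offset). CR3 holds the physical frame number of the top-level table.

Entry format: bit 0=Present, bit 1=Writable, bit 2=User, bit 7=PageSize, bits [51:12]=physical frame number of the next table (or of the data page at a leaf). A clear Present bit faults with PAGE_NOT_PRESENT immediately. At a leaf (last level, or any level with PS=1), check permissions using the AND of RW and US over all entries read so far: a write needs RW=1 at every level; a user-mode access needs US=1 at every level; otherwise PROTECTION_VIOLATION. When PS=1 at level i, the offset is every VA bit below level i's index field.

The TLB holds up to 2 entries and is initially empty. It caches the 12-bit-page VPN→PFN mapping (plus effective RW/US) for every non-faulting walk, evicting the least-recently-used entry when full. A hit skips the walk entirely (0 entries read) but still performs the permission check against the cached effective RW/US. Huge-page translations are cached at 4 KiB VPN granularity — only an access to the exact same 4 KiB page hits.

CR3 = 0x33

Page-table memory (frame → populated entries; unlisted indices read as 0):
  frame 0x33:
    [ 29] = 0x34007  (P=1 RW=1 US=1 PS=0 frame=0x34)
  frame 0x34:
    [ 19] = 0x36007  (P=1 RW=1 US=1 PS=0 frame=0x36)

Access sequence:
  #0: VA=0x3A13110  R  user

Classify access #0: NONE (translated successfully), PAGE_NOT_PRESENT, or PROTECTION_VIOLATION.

Per-access translation:
#0 VA=0x3A13110 (r,user):
  L0 @0x33[29] → 0x34007  P=1,RW=1,US=1,PS=0
  L1 @0x34[19] → 0x36007  P=1,RW=1,US=1,PS=0
  → PA=0x36110  (2 entries read)

Access #0 fault: NONE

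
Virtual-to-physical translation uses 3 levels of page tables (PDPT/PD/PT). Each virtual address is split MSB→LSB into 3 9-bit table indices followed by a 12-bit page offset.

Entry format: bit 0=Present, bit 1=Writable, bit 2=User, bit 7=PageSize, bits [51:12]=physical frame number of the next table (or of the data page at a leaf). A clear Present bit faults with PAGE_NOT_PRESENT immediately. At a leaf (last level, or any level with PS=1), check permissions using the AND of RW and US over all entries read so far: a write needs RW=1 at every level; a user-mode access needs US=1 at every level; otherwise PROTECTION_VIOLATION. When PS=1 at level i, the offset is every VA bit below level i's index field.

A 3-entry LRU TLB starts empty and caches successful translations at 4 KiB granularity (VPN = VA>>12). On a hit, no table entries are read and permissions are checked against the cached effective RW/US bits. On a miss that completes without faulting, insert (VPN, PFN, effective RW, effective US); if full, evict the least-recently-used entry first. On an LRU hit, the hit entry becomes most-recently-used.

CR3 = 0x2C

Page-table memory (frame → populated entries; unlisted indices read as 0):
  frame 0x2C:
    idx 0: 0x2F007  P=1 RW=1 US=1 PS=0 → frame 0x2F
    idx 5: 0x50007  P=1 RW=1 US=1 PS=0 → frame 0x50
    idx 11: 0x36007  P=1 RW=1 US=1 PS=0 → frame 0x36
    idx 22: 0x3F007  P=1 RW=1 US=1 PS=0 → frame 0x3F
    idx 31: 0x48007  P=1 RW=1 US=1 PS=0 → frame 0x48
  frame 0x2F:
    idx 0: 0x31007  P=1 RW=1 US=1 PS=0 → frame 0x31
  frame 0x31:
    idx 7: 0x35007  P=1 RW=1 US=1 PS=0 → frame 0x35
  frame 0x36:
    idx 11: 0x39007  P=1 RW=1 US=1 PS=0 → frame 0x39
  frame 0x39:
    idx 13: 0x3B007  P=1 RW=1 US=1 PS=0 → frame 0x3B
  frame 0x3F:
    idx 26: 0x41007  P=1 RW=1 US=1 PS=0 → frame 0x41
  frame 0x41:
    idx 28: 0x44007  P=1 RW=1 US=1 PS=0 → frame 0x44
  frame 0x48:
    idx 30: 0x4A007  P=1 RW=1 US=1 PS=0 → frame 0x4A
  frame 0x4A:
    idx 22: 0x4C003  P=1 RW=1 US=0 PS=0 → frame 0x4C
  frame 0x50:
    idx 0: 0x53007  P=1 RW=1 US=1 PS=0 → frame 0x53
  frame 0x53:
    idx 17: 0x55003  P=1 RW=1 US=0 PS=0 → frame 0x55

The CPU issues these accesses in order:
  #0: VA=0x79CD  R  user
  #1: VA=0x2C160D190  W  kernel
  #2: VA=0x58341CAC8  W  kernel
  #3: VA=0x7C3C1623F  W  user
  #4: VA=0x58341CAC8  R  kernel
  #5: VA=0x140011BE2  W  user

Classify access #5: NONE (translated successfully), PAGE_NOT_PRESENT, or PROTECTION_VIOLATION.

Per-access translation:
#0 VA=0x79CD (r,user):
  [0] read 0x2C idx=0: raw=0x2F007 flags P=1 W=1 U=1 S=0
  [1] read 0x2F idx=0: raw=0x31007 flags P=1 W=1 U=1 S=0
  [2] read 0x31 idx=7: raw=0x35007 flags P=1 W=1 U=1 S=0
  → PA=0x359CD  (3 entries read)
#1 VA=0x2C160D190 (w,kernel):
  [0] read 0x2C idx=11: raw=0x36007 flags P=1 W=1 U=1 S=0
  [1] read 0x36 idx=11: raw=0x39007 flags P=1 W=1 U=1 S=0
  [2] read 0x39 idx=13: raw=0x3B007 flags P=1 W=1 U=1 S=0
  → PA=0x3B190  (3 entries read)
#2 VA=0x58341CAC8 (w,kernel):
  [0] read 0x2C idx=22: raw=0x3F007 flags P=1 W=1 U=1 S=0
  [1] read 0x3F idx=26: raw=0x41007 flags P=1 W=1 U=1 S=0
  [2] read 0x41 idx=28: raw=0x44007 flags P=1 W=1 U=1 S=0
  → PA=0x44AC8  (3 entries read)
#3 VA=0x7C3C1623F (w,user):
  [0] read 0x2C idx=31: raw=0x48007 flags P=1 W=1 U=1 S=0
  [1] read 0x48 idx=30: raw=0x4A007 flags P=1 W=1 U=1 S=0
  [2] read 0x4A idx=22: raw=0x4C003 flags P=1 W=1 U=0 S=0
  ⇒ fault: PROTECTION_VIOLATION  — 3 lookups
#4 VA=0x58341CAC8 (r,kernel):
  TLB hit vpn=0x58341C → PA=0x44AC8
#5 VA=0x140011BE2 (w,user):
  [0] read 0x2C idx=5: raw=0x50007 flags P=1 W=1 U=1 S=0
  [1] read 0x50 idx=0: raw=0x53007 flags P=1 W=1 U=1 S=0
  [2] read 0x53 idx=17: raw=0x55003 flags P=1 W=1 U=0 S=0
  ⇒ fault: PROTECTION_VIOLATION  — 3 lookups

Access #5 fault: PROTECTION_VIOLATION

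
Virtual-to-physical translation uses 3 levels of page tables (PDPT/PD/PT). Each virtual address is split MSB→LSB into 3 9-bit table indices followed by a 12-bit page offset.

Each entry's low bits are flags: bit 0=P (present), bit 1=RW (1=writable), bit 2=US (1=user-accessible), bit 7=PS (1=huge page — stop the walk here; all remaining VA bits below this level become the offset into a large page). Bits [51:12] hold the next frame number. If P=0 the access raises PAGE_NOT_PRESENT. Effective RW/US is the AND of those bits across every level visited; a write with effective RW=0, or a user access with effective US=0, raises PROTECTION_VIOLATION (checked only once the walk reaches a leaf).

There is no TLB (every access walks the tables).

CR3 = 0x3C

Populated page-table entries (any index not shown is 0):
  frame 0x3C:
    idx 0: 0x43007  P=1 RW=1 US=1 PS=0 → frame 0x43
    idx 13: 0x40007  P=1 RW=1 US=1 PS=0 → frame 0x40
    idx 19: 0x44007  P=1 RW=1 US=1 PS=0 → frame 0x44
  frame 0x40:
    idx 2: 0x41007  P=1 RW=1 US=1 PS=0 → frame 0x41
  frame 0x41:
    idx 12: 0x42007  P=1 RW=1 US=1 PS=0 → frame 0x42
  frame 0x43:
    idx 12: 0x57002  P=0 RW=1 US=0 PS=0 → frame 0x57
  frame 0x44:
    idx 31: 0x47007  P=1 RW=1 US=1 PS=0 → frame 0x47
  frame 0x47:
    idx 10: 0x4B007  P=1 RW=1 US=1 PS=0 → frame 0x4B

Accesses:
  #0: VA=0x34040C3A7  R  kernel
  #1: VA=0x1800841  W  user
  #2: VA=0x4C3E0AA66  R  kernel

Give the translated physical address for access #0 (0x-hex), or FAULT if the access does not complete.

Walk each access:
#0 VA=0x34040C3A7 (r,kernel):
  L0 @0x3C[13] → 0x40007  P=1,RW=1,US=1,PS=0
  L1 @0x40[2] → 0x41007  P=1,RW=1,US=1,PS=0
  L2 @0x41[12] → 0x42007  P=1,RW=1,US=1,PS=0
  → PA=0x423A7  (3 entries read)
#1 VA=0x1800841 (w,user):
  L0 @0x3C[0] → 0x43007  P=1,RW=1,US=1,PS=0
  L1 @0x43[12] → 0x57002  P=0,RW=1,US=0,PS=0
  ✗ PAGE_NOT_PRESENT  [2 reads]
#2 VA=0x4C3E0AA66 (r,kernel):
  L0 @0x3C[19] → 0x44007  P=1,RW=1,US=1,PS=0
  L1 @0x44[31] → 0x47007  P=1,RW=1,US=1,PS=0
  L2 @0x47[10] → 0x4B007  P=1,RW=1,US=1,PS=0
  → PA=0x4BA66  (3 entries read)

Access #0 PA: 0x423A7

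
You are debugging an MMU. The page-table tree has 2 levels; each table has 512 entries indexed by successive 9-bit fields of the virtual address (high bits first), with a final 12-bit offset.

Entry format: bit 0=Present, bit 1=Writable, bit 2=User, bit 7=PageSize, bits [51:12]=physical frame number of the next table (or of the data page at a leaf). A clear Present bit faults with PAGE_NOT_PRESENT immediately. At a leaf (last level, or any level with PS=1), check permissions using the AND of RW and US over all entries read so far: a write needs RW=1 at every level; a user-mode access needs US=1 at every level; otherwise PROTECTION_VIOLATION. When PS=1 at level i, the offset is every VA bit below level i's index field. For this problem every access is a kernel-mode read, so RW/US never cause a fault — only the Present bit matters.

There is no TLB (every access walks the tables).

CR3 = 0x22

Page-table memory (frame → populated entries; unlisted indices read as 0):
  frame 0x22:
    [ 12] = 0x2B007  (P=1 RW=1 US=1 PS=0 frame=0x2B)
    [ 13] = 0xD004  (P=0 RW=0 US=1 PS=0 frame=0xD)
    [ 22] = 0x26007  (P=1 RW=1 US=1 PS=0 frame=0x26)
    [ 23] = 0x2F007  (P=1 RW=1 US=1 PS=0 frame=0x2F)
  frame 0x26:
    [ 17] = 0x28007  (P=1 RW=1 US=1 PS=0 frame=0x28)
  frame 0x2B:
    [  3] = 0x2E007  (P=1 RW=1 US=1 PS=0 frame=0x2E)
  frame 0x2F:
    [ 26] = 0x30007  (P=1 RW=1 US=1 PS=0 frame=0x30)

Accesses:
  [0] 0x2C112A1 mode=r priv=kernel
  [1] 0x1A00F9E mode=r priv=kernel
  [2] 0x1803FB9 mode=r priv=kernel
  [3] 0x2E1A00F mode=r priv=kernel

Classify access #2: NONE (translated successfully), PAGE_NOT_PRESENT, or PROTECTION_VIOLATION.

Walk each access:
#0 VA=0x2C112A1 (r,kernel):
  L0: frame=0x22 idx=22 entry=0x26007 [P=1 RW=1 US=1 PS=0]
  L1: frame=0x26 idx=17 entry=0x28007 [P=1 RW=1 US=1 PS=0]
  ✓ 0x282A1  — 2 lookups
#1 VA=0x1A00F9E (r,kernel):
  L0: frame=0x22 idx=13 entry=0xD004 [P=0 RW=0 US=1 PS=0]
  ⇒ fault: PAGE_NOT_PRESENT  — 1 lookups
#2 VA=0x1803FB9 (r,kernel):
  L0: frame=0x22 idx=12 entry=0x2B007 [P=1 RW=1 US=1 PS=0]
  L1: frame=0x2B idx=3 entry=0x2E007 [P=1 RW=1 US=1 PS=0]
  ✓ 0x2EFB9  — 2 lookups
#3 VA=0x2E1A00F (r,kernel):
  L0: frame=0x22 idx=23 entry=0x2F007 [P=1 RW=1 US=1 PS=0]
  L1: frame=0x2F idx=26 entry=0x30007 [P=1 RW=1 US=1 PS=0]
  ✓ 0x3000F  — 2 lookups

Access #2 fault: NONE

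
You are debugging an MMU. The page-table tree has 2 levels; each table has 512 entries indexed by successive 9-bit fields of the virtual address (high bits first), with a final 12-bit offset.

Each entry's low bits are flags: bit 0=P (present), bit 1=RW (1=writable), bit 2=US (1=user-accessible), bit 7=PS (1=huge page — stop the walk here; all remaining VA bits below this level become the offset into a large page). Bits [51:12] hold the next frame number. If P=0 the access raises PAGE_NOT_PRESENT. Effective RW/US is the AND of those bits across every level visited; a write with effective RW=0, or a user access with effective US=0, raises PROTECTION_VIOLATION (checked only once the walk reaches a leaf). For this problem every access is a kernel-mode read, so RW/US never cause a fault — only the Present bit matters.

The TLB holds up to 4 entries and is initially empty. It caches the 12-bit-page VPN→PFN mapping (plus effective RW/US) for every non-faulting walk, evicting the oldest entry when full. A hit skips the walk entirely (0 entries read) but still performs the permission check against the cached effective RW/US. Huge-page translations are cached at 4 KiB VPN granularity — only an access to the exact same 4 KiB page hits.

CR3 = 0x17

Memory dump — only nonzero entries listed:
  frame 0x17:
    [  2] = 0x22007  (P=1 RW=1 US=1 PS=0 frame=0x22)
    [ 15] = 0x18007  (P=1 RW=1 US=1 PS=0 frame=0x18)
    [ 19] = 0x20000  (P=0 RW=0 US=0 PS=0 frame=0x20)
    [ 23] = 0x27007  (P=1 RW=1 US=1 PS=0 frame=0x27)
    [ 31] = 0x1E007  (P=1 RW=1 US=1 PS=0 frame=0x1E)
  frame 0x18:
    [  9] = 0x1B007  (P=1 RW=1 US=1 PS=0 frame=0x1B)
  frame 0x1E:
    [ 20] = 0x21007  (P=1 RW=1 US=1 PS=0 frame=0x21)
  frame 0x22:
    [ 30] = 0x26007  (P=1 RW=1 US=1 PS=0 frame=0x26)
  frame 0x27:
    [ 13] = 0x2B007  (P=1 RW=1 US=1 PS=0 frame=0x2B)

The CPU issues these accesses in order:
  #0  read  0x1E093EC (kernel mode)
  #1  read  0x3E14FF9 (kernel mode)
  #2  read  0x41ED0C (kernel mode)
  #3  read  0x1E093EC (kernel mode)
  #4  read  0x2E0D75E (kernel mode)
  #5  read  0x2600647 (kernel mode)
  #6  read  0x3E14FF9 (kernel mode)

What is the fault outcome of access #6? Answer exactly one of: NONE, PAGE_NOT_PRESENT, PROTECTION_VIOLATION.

Per-access translation:
#0 VA=0x1E093EC (r,kernel):
  lvl0: tbl 0x17, slot 15 ⇒ 0x18007 (P1/RW1/US1/PS0)
  lvl1: tbl 0x18, slot 9 ⇒ 0x1B007 (P1/RW1/US1/PS0)
  ⇒ phys 0x1B3EC  [2 reads]
#1 VA=0x3E14FF9 (r,kernel):
  lvl0: tbl 0x17, slot 31 ⇒ 0x1E007 (P1/RW1/US1/PS0)
  lvl1: tbl 0x1E, slot 20 ⇒ 0x21007 (P1/RW1/US1/PS0)
  ⇒ phys 0x21FF9  [2 reads]
#2 VA=0x41ED0C (r,kernel):
  lvl0: tbl 0x17, slot 2 ⇒ 0x22007 (P1/RW1/US1/PS0)
  lvl1: tbl 0x22, slot 30 ⇒ 0x26007 (P1/RW1/US1/PS0)
  ⇒ phys 0x26D0C  [2 reads]
#3 VA=0x1E093EC (r,kernel):
  TLB hit vpn=0x1E09 → PA=0x1B3EC
#4 VA=0x2E0D75E (r,kernel):
  lvl0: tbl 0x17, slot 23 ⇒ 0x27007 (P1/RW1/US1/PS0)
  lvl1: tbl 0x27, slot 13 ⇒ 0x2B007 (P1/RW1/US1/PS0)
  ⇒ phys 0x2B75E  [2 reads]
#5 VA=0x2600647 (r,kernel):
  lvl0: tbl 0x17, slot 19 ⇒ 0x20000 (P0/RW0/US0/PS0)
  ✗ PAGE_NOT_PRESENT  [1 reads]
#6 VA=0x3E14FF9 (r,kernel):
  TLB hit vpn=0x3E14 → PA=0x21FF9

Access #6 fault: NONE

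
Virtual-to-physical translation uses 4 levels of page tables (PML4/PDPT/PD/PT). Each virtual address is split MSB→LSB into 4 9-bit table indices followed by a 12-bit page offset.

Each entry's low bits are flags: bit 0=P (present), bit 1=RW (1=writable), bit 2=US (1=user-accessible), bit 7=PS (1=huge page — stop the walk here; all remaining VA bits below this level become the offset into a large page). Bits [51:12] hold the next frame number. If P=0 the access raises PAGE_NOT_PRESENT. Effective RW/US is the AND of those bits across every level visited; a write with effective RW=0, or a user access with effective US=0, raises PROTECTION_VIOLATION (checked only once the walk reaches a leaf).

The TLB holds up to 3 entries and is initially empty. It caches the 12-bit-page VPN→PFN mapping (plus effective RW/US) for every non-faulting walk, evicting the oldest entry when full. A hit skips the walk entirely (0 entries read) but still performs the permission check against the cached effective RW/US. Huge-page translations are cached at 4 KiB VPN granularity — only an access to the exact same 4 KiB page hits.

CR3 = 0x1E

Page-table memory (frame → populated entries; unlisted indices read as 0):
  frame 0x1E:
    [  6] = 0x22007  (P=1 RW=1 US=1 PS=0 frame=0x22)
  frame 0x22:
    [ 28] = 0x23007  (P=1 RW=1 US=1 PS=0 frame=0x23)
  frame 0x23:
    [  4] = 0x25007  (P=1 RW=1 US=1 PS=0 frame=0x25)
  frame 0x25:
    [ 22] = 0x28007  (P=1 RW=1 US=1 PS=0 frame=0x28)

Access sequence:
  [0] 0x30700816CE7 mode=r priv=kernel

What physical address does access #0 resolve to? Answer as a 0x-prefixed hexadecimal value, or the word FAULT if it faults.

Per-access translation:
#0 VA=0x30700816CE7 (r,kernel):
  L0: frame=0x1E idx=6 entry=0x22007 [P=1 RW=1 US=1 PS=0]
  L1: frame=0x22 idx=28 entry=0x23007 [P=1 RW=1 US=1 PS=0]
  L2: frame=0x23 idx=4 entry=0x25007 [P=1 RW=1 US=1 PS=0]
  L3: frame=0x25 idx=22 entry=0x28007 [P=1 RW=1 US=1 PS=0]
  ✓ 0x28CE7  — 4 lookups

Access #0 PA: 0x28CE7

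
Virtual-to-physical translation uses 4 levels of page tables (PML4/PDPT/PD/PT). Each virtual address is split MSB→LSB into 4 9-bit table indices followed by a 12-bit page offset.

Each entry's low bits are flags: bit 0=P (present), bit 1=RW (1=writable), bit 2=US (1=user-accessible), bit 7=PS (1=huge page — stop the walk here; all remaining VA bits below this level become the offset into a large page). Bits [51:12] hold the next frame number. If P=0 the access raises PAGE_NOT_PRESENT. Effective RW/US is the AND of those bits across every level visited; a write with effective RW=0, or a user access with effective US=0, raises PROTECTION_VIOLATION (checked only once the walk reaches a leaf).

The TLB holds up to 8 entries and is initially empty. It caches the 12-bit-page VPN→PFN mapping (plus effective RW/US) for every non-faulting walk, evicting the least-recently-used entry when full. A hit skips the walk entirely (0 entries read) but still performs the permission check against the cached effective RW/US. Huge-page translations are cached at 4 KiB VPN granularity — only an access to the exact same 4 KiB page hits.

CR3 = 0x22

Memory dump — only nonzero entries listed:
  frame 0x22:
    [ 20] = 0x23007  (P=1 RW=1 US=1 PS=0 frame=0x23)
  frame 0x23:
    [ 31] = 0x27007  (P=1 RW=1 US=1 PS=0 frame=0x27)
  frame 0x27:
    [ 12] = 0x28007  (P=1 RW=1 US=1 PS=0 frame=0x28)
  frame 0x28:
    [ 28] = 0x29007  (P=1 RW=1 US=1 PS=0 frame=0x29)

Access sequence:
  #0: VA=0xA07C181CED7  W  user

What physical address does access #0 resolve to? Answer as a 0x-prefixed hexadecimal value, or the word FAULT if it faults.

Trace:
#0 VA=0xA07C181CED7 (w,user):
  L0 @0x22[20] → 0x23007  P=1,RW=1,US=1,PS=0
  L1 @0x23[31] → 0x27007  P=1,RW=1,US=1,PS=0
  L2 @0x27[12] → 0x28007  P=1,RW=1,US=1,PS=0
  L3 @0x28[28] → 0x29007  P=1,RW=1,US=1,PS=0
  ⇒ phys 0x29ED7  [4 reads]

Access #0 PA: 0x29ED7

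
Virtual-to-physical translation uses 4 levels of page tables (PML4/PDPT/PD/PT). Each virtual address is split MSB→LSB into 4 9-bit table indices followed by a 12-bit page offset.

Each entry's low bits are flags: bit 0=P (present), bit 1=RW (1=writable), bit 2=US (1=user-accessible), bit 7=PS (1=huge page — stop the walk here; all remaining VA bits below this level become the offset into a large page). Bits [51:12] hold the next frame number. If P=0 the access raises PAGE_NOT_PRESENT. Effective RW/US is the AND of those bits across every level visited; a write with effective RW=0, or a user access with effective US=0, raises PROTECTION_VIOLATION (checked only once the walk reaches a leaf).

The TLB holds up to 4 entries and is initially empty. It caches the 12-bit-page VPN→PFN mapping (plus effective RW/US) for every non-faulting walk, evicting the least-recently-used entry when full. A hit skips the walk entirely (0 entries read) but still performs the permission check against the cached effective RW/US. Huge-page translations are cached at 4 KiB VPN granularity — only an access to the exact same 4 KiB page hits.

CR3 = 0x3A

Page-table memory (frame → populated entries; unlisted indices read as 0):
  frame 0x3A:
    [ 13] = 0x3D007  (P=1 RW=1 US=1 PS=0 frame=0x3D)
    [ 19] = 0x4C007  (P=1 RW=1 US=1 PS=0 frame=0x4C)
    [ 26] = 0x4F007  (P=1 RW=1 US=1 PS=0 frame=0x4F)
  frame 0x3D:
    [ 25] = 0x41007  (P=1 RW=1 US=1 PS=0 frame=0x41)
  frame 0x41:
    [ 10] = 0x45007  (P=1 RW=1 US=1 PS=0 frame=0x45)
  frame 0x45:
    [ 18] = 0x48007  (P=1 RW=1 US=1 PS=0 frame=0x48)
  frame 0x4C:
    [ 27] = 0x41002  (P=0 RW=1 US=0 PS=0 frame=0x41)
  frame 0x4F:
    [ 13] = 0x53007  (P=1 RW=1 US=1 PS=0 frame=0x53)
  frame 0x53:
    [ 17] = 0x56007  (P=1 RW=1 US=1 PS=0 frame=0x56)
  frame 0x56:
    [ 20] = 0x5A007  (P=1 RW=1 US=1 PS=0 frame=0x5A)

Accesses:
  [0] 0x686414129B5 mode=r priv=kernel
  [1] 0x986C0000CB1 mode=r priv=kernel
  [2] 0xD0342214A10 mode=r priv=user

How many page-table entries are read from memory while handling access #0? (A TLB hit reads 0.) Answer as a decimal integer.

Trace:
#0 VA=0x686414129B5 (r,kernel):
  L0: frame=0x3A idx=13 entry=0x3D007 [P=1 RW=1 US=1 PS=0]
  L1: frame=0x3D idx=25 entry=0x41007 [P=1 RW=1 US=1 PS=0]
  L2: frame=0x41 idx=10 entry=0x45007 [P=1 RW=1 US=1 PS=0]
  L3: frame=0x45 idx=18 entry=0x48007 [P=1 RW=1 US=1 PS=0]
  ✓ 0x489B5  — 4 lookups
#1 VA=0x986C0000CB1 (r,kernel):
  L0: frame=0x3A idx=19 entry=0x4C007 [P=1 RW=1 US=1 PS=0]
  L1: frame=0x4C idx=27 entry=0x41002 [P=0 RW=1 US=0 PS=0]
  ✗ PAGE_NOT_PRESENT  [2 reads]
#2 VA=0xD0342214A10 (r,user):
  L0: frame=0x3A idx=26 entry=0x4F007 [P=1 RW=1 US=1 PS=0]
  L1: frame=0x4F idx=13 entry=0x53007 [P=1 RW=1 US=1 PS=0]
  L2: frame=0x53 idx=17 entry=0x56007 [P=1 RW=1 US=1 PS=0]
  L3: frame=0x56 idx=20 entry=0x5A007 [P=1 RW=1 US=1 PS=0]
  ✓ 0x5AA10  — 4 lookups

Entries read for #0: 4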